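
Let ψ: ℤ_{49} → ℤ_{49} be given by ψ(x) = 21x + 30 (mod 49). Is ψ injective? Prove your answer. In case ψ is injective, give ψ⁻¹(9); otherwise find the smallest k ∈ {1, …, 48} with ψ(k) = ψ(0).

7

Recall that ψ is injective when ψ(s) = ψ(t) forces s = t.
We have gcd(21, 49) = 7 > 1. Taking s = 0 and t = 7: ψ(0) = 30 and ψ(7) = 21·7 + 30 = 177 ≡ 30 (mod 49).
So ψ(0) = ψ(7) while 0 ≠ 7, thus ψ is not injective.
Since ψ is not injective, we find the least positive k with ψ(k) = ψ(0): this means 21k ≡ 0 (mod 49), i.e. 49 ∣ 21k. Since gcd(21, 49) = 7, dividing through by 7 this holds exactly when 7 ∣ 3k, and as gcd(3, 7) = 1, exactly when 7 ∣ k.
The smallest positive such k is 7.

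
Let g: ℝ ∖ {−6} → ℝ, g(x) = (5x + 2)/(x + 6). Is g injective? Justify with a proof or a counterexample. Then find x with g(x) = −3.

Suppose g(s) = g(t). Cross-multiplying: (5s + 2)(t + 6) = (5t + 2)(s + 6).
Expanding both sides and cancelling the symmetric terms leaves 28·(s − t) = 0. Since 28 ≠ 0, s = t. Hence g is injective.
Solving g(x) = −3: cross-multiplying gives 5x + 2 = −3(x + 6), which rearranges to 8x = −20, so x = −5/2.

-5/2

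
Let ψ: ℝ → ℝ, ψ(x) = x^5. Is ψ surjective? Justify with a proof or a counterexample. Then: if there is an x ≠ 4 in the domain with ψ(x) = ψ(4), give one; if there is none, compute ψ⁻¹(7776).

For any y ∈ ℝ, x = y^{1/5} ∈ ℝ gives ψ(x) = y, so ψ is surjective.
Since x ↦ x^5 is strictly increasing on ℝ, it is injective there, so no x ≠ 4 in the domain has ψ(x) = ψ(4). We therefore compute ψ⁻¹(7776) = 7776^{1/5} = 6 (indeed 6^5 = 7776).

6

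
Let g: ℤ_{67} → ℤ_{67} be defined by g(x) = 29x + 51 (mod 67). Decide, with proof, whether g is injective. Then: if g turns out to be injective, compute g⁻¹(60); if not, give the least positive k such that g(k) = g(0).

65

Suppose g(s) = g(t) in ℤ_{67}. Then 29s + 51 ≡ 29t + 51 (mod 67), so 29(s − t) ≡ 0 (mod 67).
Since gcd(29, 67) = 1, 29 is invertible modulo 67, thus s − t ≡ 0 (mod 67), i.e. s = t.
Thus g is injective.
We now compute 29⁻¹ mod 67 explicitly. Euclid's algorithm: 67 = 2·29 + 9, 29 = 3·9 + 2, 9 = 4·2 + 1; back-substituting gives 1 = 37·29 − 16·67, so 29⁻¹ ≡ 37 (mod 67).
Since g is injective, we find g⁻¹(60): we need 29x ≡ 60 − 51 ≡ 9 (mod 67). Using 29⁻¹ = 37: x ≡ 37·9 = 333 = 4·67 + 65, so x = 65.
Check: g(65) = 29·65 + 51 = 1936 = 28·67 + 60 ≡ 60 (mod 67).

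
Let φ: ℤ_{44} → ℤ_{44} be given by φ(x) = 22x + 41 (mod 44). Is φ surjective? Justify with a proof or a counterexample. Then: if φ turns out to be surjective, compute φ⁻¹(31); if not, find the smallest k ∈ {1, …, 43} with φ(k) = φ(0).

2

Since gcd(22, 44) = 22, we have 22x ≡ 0 (mod 22) for all x, so φ(x) ≡ 19 (mod 22).
But 0 ≢ 19 (mod 22), so 0 ∈ ℤ_{44} has no preimage. So φ is not surjective.
Since φ is not surjective, we find the least positive k with φ(k) = φ(0): this means 22k ≡ 0 (mod 44), i.e. 44 ∣ 22k. Since gcd(22, 44) = 22, dividing through by 22 this holds exactly when 2 ∣ k.
The smallest positive such k is 2.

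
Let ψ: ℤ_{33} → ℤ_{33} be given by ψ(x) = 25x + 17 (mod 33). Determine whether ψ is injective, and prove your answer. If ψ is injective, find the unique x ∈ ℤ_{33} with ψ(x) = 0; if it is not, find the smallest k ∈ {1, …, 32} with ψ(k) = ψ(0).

Recall: injectivity means: for all s, t in the domain, ψ(s) = ψ(t) implies s = t.
Suppose ψ(s) = ψ(t) in ℤ_{33}. Then 25s + 17 ≡ 25t + 17 (mod 33), so 25(s − t) ≡ 0 (mod 33).
Since gcd(25, 33) = 1, 25 is invertible modulo 33, thus s − t ≡ 0 (mod 33), i.e. s = t.
Hence ψ is injective.
We now compute 25⁻¹ mod 33 explicitly. Euclid's algorithm: 33 = 1·25 + 8, 25 = 3·8 + 1; back-substituting gives 1 = 4·25 − 3·33, so 25⁻¹ ≡ 4 (mod 33).
Since ψ is injective, we find ψ⁻¹(0): we need 25x ≡ 0 − 17 ≡ 16 (mod 33). Using 25⁻¹ = 4: x ≡ 4·16 = 64 = 1·33 + 31, so x = 31.
Check: ψ(31) = 25·31 + 17 = 792 = 24·33 + 0 ≡ 0 (mod 33).

31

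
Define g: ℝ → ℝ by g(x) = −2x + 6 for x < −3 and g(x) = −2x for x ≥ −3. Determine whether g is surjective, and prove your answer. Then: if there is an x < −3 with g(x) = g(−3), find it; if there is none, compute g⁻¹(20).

-7

Both pieces are strictly decreasing (slopes −2 and −2), so each is injective on its own interval.
The left piece maps (−∞, −3) onto (12, ∞); the right piece maps [−3, ∞) onto (−∞, 6].
The union (12, ∞) ∪ (−∞, 6] omits the interval between 12 and 6; in particular 12 has no preimage. So g is not surjective.
Because the two images are disjoint, no x < −3 has g(x) = g(−3), so we compute g⁻¹(20): 20 lies in (12, ∞), so solve −2x + 6 = 20: x = (20 − 6)/(−2) = −7.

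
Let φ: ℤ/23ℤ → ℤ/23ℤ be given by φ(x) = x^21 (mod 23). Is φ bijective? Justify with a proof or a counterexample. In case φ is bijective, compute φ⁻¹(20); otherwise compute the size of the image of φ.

15

Since 23 is prime, the nonzero elements of ℤ/23ℤ form a cyclic group of order 22.
As gcd(21, 22) = 1, raising to the 21st power is a bijection on this group: if a^21 ≡ b^21 then (ab^{−1})^21 = 1, and the only element of order dividing gcd(21, 22) = 1 is 1, so a = b.
With φ(0) = 0 this makes φ injective on all of ℤ/23ℤ, hence bijective (finite equal-size domain and codomain). In particular φ is bijective.
Since φ is bijective, we find the preimage of 20. The inverse of x ↦ x^21 on (ℤ/23ℤ)^× is x ↦ x^21, because 21·21 = 441 = 20·22 + 1 ≡ 1 (mod 22) and x^{22} = 1 for x ≠ 0 (Fermat). So φ⁻¹(20) = 20^21 mod 23.
Repeated squaring mod 23: 20^1 ≡ 20, 20^2 ≡ 20² = 400 ≡ 9, 20^4 ≡ 9² = 81 ≡ 12, 20^8 ≡ 12² = 144 ≡ 6, 20^16 ≡ 6² = 36 ≡ 13. Since 21 = 16 + 4 + 1, 20^21 ≡ 13·12·20: 13·12 = 156 ≡ 18, then 18·20 = 360 ≡ 15. So 20^21 ≡ 15 (mod 23).
Hence φ⁻¹(20) = 15.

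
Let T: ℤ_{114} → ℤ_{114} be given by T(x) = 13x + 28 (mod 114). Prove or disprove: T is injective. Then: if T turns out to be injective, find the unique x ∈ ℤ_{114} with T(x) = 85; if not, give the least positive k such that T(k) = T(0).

57

Recall: T is injective when T(s) = T(t) forces s = t.
Suppose T(s) = T(t) in ℤ_{114}. Then 13s + 28 ≡ 13t + 28 (mod 114), hence 13(s − t) ≡ 0 (mod 114).
Since gcd(13, 114) = 1, 13 is invertible modulo 114, thus s − t ≡ 0 (mod 114), i.e. s = t.
Therefore T is injective.
We now compute 13⁻¹ mod 114 explicitly. Euclid's algorithm: 114 = 8·13 + 10, 13 = 1·10 + 3, 10 = 3·3 + 1; back-substituting gives 1 = 79·13 − 9·114, so 13⁻¹ ≡ 79 (mod 114).
Since T is injective, we compute T⁻¹(85): solve 13x + 28 ≡ 85 (mod 114), i.e. 13x ≡ 57 (mod 114).
Multiplying by 13⁻¹ = 79 gives x ≡ 79·57 = 4503 = 39·114 + 57 ≡ 57 (mod 114).
Check: T(57) = 13·57 + 28 = 769 = 6·114 + 85 ≡ 85 (mod 114).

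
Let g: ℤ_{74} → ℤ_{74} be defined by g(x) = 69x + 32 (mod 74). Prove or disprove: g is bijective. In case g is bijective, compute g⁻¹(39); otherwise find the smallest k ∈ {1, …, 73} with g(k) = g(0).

If g(s) = g(t), then 69s ≡ 69t (mod 74). Because gcd(69, 74) = 1, we may cancel 69 to get s ≡ t (mod 74).
We now compute 69⁻¹ mod 74 explicitly. Euclid's algorithm: 74 = 1·69 + 5, 69 = 13·5 + 4, 5 = 1·4 + 1; back-substituting gives 1 = 59·69 − 55·74, so 69⁻¹ ≡ 59 (mod 74).
For any y ∈ ℤ_{74}, x = 59(y − 32) mod 74 satisfies g(x) = 69·59(y − 32) + 32 ≡ y (since 69·59 ≡ 1 mod 74). So every y has a preimage.
Hence g is bijective.
Since g is bijective, we compute g⁻¹(39): solve 69x + 32 ≡ 39 (mod 74), i.e. 69x ≡ 7 (mod 74).
Multiplying by 69⁻¹ = 59 gives x ≡ 59·7 = 413 = 5·74 + 43 ≡ 43 (mod 74).
Check: g(43) = 69·43 + 32 = 2999 = 40·74 + 39 ≡ 39 (mod 74).

43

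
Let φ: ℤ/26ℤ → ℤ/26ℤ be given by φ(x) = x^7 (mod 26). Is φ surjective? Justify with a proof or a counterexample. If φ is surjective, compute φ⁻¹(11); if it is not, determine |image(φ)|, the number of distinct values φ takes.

15

Computing x^7 mod 26 for each x (by repeated squaring, reducing mod 26 at every step), the values φ(0), φ(1), …, φ(25) are: 0, 1, 24, 3, 4, 21, 20, 19, 18, 9, 10, 15, 12, 13, 14, 11, 16, 17, 8, 7, 6, 5, 22, 23, 2, 25.
Every element of ℤ/26ℤ appears exactly once in this list, so φ is a bijection, and in particular surjective.
Since φ is surjective, we read off the preimage of 11 from the same table: φ(15) = 11, so φ⁻¹(11) = 15.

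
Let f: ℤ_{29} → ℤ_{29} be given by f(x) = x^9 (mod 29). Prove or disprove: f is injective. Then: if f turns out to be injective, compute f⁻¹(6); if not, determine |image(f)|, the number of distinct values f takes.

9

Since 29 is prime, the nonzero elements of ℤ_{29} form a cyclic group of order 28.
As gcd(9, 28) = 1, raising to the 9th power is a bijection on this group: if s^9 ≡ t^9 then (st^{−1})^9 = 1, and the only element of order dividing gcd(9, 28) = 1 is 1, so s = t.
With f(0) = 0 this makes f injective on all of ℤ_{29}, hence bijective (finite equal-size domain and codomain). In particular f is injective.
Since f is injective, we find the preimage of 6. The inverse of x ↦ x^9 on (ℤ_{29})^× is x ↦ x^25, because 9·25 = 225 = 8·28 + 1 ≡ 1 (mod 28) and x^{28} = 1 for x ≠ 0 (Fermat). So f⁻¹(6) = 6^25 mod 29.
Repeated squaring mod 29: 6^1 ≡ 6, 6^2 ≡ 6² = 36 ≡ 7, 6^4 ≡ 7² = 49 ≡ 20, 6^8 ≡ 20² = 400 ≡ 23, 6^16 ≡ 23² = 529 ≡ 7. Since 25 = 16 + 8 + 1, 6^25 ≡ 7·23·6: 7·23 = 161 ≡ 16, then 16·6 = 96 ≡ 9. So 6^25 ≡ 9 (mod 29).
Hence f⁻¹(6) = 9.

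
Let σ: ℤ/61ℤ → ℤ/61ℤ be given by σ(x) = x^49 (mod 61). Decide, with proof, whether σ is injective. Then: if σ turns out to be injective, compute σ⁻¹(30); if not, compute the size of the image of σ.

26

Since 61 is prime, the nonzero elements of ℤ/61ℤ form a cyclic group of order 60.
As gcd(49, 60) = 1, raising to the 49th power is a bijection on this group: if u^49 ≡ v^49 then (uv^{−1})^49 = 1, and the only element of order dividing gcd(49, 60) = 1 is 1, so u = v.
With σ(0) = 0 this makes σ injective on all of ℤ/61ℤ, hence bijective (finite equal-size domain and codomain). In particular σ is injective.
Since σ is injective, we find the preimage of 30. The inverse of x ↦ x^49 on (ℤ/61ℤ)^× is x ↦ x^49, because 49·49 = 2401 = 40·60 + 1 ≡ 1 (mod 60) and x^{60} = 1 for x ≠ 0 (Fermat). So σ⁻¹(30) = 30^49 mod 61.
Repeated squaring mod 61: 30^1 ≡ 30, 30^2 ≡ 30² = 900 ≡ 46, 30^4 ≡ 46² = 2116 ≡ 42, 30^8 ≡ 42² = 1764 ≡ 56, 30^16 ≡ 56² = 3136 ≡ 25, 30^32 ≡ 25² = 625 ≡ 15. Since 49 = 32 + 16 + 1, 30^49 ≡ 15·25·30: 15·25 = 375 ≡ 9, then 9·30 = 270 ≡ 26. So 30^49 ≡ 26 (mod 61).
Hence σ⁻¹(30) = 26.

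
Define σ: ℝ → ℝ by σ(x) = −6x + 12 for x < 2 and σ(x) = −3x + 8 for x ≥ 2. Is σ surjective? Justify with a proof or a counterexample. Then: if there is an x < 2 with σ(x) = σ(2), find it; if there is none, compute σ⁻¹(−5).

Both pieces are strictly decreasing (slopes −6 and −3), so each is injective on its own interval.
The left piece maps (−∞, 2) onto (0, ∞); the right piece maps [2, ∞) onto (−∞, 2].
The union (0, ∞) ∪ (−∞, 2] covers ℝ, so σ is surjective.
For the follow-up: the images overlap, so an x < 2 with σ(x) = σ(2) exists. σ(2) = 2; solving −6x + 12 = 2 for x < 2 gives x = (2 − 12)/(−6) = 5/3.

5/3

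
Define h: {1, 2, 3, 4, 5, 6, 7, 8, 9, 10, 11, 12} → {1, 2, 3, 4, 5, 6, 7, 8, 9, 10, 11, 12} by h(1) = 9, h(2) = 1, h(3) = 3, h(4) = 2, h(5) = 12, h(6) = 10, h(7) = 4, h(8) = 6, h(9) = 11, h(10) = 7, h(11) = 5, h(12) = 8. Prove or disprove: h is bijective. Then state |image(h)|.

The values 9, 1, 3, 2, 12, 10, 4, 6, 11, 7, 5, 8 are a permutation of {1, 2, 3, 4, 5, 6, 7, 8, 9, 10, 11, 12}: each element appears exactly once.
So h is injective and surjective, hence bijective.
The image of h is {1, 2, 3, 4, 5, 6, 7, 8, 9, 10, 11, 12}, which has 12 elements.

12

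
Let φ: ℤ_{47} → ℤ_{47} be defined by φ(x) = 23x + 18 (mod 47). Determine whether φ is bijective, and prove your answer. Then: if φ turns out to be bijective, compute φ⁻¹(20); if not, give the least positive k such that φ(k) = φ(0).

By definition, injectivity means: for all s, t in the domain, φ(s) = φ(t) implies s = t.
If φ(s) = φ(t), then 23s ≡ 23t (mod 47). Because gcd(23, 47) = 1, we may cancel 23 to get s ≡ t (mod 47).
We now compute 23⁻¹ mod 47 explicitly. Euclid's algorithm: 47 = 2·23 + 1; back-substituting gives 1 = 45·23 − 22·47, so 23⁻¹ ≡ 45 (mod 47).
Then y ↦ 45(y − 18) is a two-sided inverse to φ, so every y ∈ ℤ_{47} has a preimage.
Therefore φ is bijective.
Since φ is bijective, we find φ⁻¹(20): we need 23x ≡ 20 − 18 ≡ 2 (mod 47). Using 23⁻¹ = 45: x ≡ 45·2 = 90 = 1·47 + 43, so x = 43.
Check: φ(43) = 23·43 + 18 = 1007 = 21·47 + 20 ≡ 20 (mod 47).

43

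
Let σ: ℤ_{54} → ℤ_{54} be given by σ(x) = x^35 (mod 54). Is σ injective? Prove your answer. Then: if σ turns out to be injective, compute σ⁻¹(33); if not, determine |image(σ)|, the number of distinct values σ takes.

σ(0) = 0^35 = 0.
σ(6): Repeated squaring mod 54: 6^1 ≡ 6, 6^2 ≡ 6² = 36, 6^4 ≡ 36² = 1296 ≡ 0, 6^8 ≡ 0² = 0, 6^16 ≡ 0² = 0, 6^32 ≡ 0² = 0. Since 35 = 32 + 2 + 1, 6^35 ≡ 0·36·6: 0·36 = 0, then 0·6 = 0. So 6^35 ≡ 0 (mod 54).
So σ(0) = σ(6) = 0 while 0 ≠ 6, so σ is not injective.
Since σ is not injective, we determine |image(σ)|. Computing x^35 mod 54 for each x (by repeated squaring, reducing mod 54 at every step), the values σ(0), σ(1), …, σ(53) are: 0, 1, 14, 27, 34, 11, 0, 31, 44, 27, 46, 5, 0, 25, 2, 27, 22, 35, 0, 37, 50, 27, 16, 47, 0, 13, 26, 27, 28, 41, 0, 7, 38, 27, 4, 17, 0, 19, 32, 27, 52, 29, 0, 49, 8, 27, 10, 23, 0, 43, 20, 27, 40, 53.
The distinct values are {0, 1, 2, 4, 5, 7, 8, 10, 11, 13, 14, 16, 17, 19, 20, 22, 23, 25, 26, 27, 28, 29, 31, 32, 34, 35, 37, 38, 40, 41, 43, 44, 46, 47, 49, 50, 52, 53}; there are 38 of them.

38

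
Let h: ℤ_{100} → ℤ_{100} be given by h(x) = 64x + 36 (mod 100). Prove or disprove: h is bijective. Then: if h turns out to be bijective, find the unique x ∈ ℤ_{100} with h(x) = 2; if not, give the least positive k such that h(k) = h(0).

Recall: injectivity means: for all x_1, x_2 in the domain, h(x_1) = h(x_2) implies x_1 = x_2.
We have gcd(64, 100) = 4 > 1. Taking x_1 = 0 and x_2 = 25: h(0) = 36 and h(25) = 64·25 + 36 = 1636 ≡ 36 (mod 100).
So h(0) = h(25) while 0 ≠ 25, hence h is not injective, hence not bijective.
Since h is not bijective, we find the least positive k with h(k) = h(0): this means 64k ≡ 0 (mod 100), i.e. 100 ∣ 64k. Since gcd(64, 100) = 4, dividing through by 4 this holds exactly when 25 ∣ 16k, and as gcd(16, 25) = 1, exactly when 25 ∣ k.
The smallest positive such k is 25.

25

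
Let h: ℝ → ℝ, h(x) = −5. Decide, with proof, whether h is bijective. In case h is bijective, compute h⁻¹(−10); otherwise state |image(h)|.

h(0) = −5 = h(1) with 0 ≠ 1, so h is not injective, hence not bijective.
Since h is not bijective, we state |image(h)|: the image of h is {−5}, which has 1 element.

1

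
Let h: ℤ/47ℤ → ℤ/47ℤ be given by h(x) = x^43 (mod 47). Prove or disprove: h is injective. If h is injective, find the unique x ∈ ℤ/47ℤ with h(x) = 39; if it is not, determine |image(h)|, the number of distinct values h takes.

23

Since 47 is prime, the nonzero elements of ℤ/47ℤ form a cyclic group of order 46.
As gcd(43, 46) = 1, raising to the 43rd power is a bijection on this group: if s^43 ≡ t^43 then (st^{−1})^43 = 1, and the only element of order dividing gcd(43, 46) = 1 is 1, so s = t.
With h(0) = 0 this makes h injective on all of ℤ/47ℤ, hence bijective (finite equal-size domain and codomain). In particular h is injective.
Since h is injective, we find the preimage of 39. The inverse of x ↦ x^43 on (ℤ/47ℤ)^× is x ↦ x^15, because 43·15 = 645 = 14·46 + 1 ≡ 1 (mod 46) and x^{46} = 1 for x ≠ 0 (Fermat). So h⁻¹(39) = 39^15 mod 47.
Repeated squaring mod 47: 39^1 ≡ 39, 39^2 ≡ 39² = 1521 ≡ 17, 39^4 ≡ 17² = 289 ≡ 7, 39^8 ≡ 7² = 49 ≡ 2. Since 15 = 8 + 4 + 2 + 1, 39^15 ≡ 2·7·17·39: 2·7 = 14, then 14·17 = 238 ≡ 3, then 3·39 = 117 ≡ 23. So 39^15 ≡ 23 (mod 47).
Hence h⁻¹(39) = 23.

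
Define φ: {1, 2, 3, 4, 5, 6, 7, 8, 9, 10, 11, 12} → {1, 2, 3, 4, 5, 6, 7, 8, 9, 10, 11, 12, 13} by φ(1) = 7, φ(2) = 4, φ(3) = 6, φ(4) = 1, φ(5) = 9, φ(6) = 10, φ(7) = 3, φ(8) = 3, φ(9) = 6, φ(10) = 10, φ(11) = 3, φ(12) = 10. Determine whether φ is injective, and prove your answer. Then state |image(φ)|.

φ(7) = 3 = φ(8) with 7 ≠ 8, so φ is not injective.
The image of φ is {1, 3, 4, 6, 7, 9, 10}, which has 7 elements.

7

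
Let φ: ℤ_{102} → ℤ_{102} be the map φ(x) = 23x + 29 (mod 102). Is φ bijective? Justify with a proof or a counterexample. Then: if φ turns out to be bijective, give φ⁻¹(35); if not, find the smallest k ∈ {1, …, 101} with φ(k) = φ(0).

Recall: φ is injective if φ(a) = φ(b) implies a = b.
Suppose φ(a) = φ(b) in ℤ_{102}. Then 23a + 29 ≡ 23b + 29 (mod 102), thus 23(a − b) ≡ 0 (mod 102).
Since gcd(23, 102) = 1, 23 is invertible modulo 102, so a − b ≡ 0 (mod 102), i.e. a = b.
We now compute 23⁻¹ mod 102 explicitly. Euclid's algorithm: 102 = 4·23 + 10, 23 = 2·10 + 3, 10 = 3·3 + 1; back-substituting gives 1 = 71·23 − 16·102, so 23⁻¹ ≡ 71 (mod 102).
For any y ∈ ℤ_{102}, x = 71(y − 29) mod 102 satisfies φ(x) = 23·71(y − 29) + 29 ≡ y (since 23·71 ≡ 1 mod 102). So every y has a preimage.
Thus φ is bijective.
Since φ is bijective, we compute φ⁻¹(35): solve 23x + 29 ≡ 35 (mod 102), i.e. 23x ≡ 6 (mod 102).
Multiplying by 23⁻¹ = 71 gives x ≡ 71·6 = 426 = 4·102 + 18 ≡ 18 (mod 102).
Check: φ(18) = 23·18 + 29 = 443 = 4·102 + 35 ≡ 35 (mod 102).

18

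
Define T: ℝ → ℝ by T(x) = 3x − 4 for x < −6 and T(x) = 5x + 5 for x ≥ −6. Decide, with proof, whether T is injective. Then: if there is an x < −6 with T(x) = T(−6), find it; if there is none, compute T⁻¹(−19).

Both pieces are strictly increasing (slopes 3 and 5), so each is injective on its own interval.
The left piece maps (−∞, −6) onto (−∞, −22); the right piece maps [−6, ∞) onto [−25, ∞).
These images overlap. In particular T(−6) = −25 (right piece), and solving 3x − 4 = −25 on the left piece gives x = −7 < −6.
So T(−7) = T(−6) with −7 ≠ −6, and T is not injective. This x = −7 is the requested value below −6.

-7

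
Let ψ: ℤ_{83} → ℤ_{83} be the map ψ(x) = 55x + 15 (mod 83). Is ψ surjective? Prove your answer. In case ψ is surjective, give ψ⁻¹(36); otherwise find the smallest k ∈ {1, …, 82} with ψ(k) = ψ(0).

20

Recall: surjectivity means every element of the codomain has a preimage under ψ.
Since gcd(55, 83) = 1, 55 is invertible modulo 83. Euclid's algorithm: 83 = 1·55 + 28, 55 = 1·28 + 27, 28 = 1·27 + 1; back-substituting gives 1 = 80·55 − 53·83, so 55⁻¹ ≡ 80 (mod 83).
For any y ∈ ℤ_{83}, x = 80(y − 15) mod 83 satisfies ψ(x) = 55·80(y − 15) + 15 ≡ y (since 55·80 ≡ 1 mod 83). So every y has a preimage.
So ψ is surjective.
Since ψ is surjective, we compute ψ⁻¹(36): solve 55x + 15 ≡ 36 (mod 83), i.e. 55x ≡ 21 (mod 83).
Multiplying by 55⁻¹ = 80 gives x ≡ 80·21 = 1680 = 20·83 + 20 ≡ 20 (mod 83).
Check: ψ(20) = 55·20 + 15 = 1115 = 13·83 + 36 ≡ 36 (mod 83).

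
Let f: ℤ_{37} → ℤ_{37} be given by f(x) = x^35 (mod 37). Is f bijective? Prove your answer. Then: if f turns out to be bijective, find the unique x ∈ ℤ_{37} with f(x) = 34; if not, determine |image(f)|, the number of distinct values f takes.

Since 37 is prime, the nonzero elements of ℤ_{37} form a cyclic group of order 36.
As gcd(35, 36) = 1, raising to the 35th power is a bijection on this group: if x_1^35 ≡ x_2^35 then (x_1x_2^{−1})^35 = 1, and the only element of order dividing gcd(35, 36) = 1 is 1, so x_1 = x_2.
With f(0) = 0 this makes f injective on all of ℤ_{37}, hence bijective (finite equal-size domain and codomain). In particular f is bijective.
Since f is bijective, we find the preimage of 34. The inverse of x ↦ x^35 on (ℤ_{37})^× is x ↦ x^35, because 35·35 = 1225 = 34·36 + 1 ≡ 1 (mod 36) and x^{36} = 1 for x ≠ 0 (Fermat). So f⁻¹(34) = 34^35 mod 37.
Repeated squaring mod 37: 34^1 ≡ 34, 34^2 ≡ 34² = 1156 ≡ 9, 34^4 ≡ 9² = 81 ≡ 7, 34^8 ≡ 7² = 49 ≡ 12, 34^16 ≡ 12² = 144 ≡ 33, 34^32 ≡ 33² = 1089 ≡ 16. Since 35 = 32 + 2 + 1, 34^35 ≡ 16·9·34: 16·9 = 144 ≡ 33, then 33·34 = 1122 ≡ 12. So 34^35 ≡ 12 (mod 37).
Hence f⁻¹(34) = 12.

12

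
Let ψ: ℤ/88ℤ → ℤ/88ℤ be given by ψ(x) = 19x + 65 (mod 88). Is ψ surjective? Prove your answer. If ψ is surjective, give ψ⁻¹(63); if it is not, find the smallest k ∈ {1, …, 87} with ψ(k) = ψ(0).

Since gcd(19, 88) = 1, 19 is invertible modulo 88. Euclid's algorithm: 88 = 4·19 + 12, 19 = 1·12 + 7, 12 = 1·7 + 5, 7 = 1·5 + 2, 5 = 2·2 + 1; back-substituting gives 1 = 51·19 − 11·88, so 19⁻¹ ≡ 51 (mod 88).
Then y ↦ 51(y − 65) is a two-sided inverse to ψ, so every y ∈ ℤ/88ℤ has a preimage.
So ψ is surjective.
Since ψ is surjective, we compute ψ⁻¹(63): solve 19x + 65 ≡ 63 (mod 88), i.e. 19x ≡ 86 (mod 88).
Multiplying by 19⁻¹ = 51 gives x ≡ 51·86 = 4386 = 49·88 + 74 ≡ 74 (mod 88).
Check: ψ(74) = 19·74 + 65 = 1471 = 16·88 + 63 ≡ 63 (mod 88).

74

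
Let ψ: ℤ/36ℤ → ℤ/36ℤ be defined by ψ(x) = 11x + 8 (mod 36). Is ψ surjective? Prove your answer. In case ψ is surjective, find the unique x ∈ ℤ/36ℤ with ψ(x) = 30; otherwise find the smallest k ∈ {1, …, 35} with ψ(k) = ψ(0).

Since gcd(11, 36) = 1, 11 is invertible modulo 36. Euclid's algorithm: 36 = 3·11 + 3, 11 = 3·3 + 2, 3 = 1·2 + 1; back-substituting gives 1 = 23·11 − 7·36, so 11⁻¹ ≡ 23 (mod 36).
Then y ↦ 23(y − 8) is a two-sided inverse to ψ, so every y ∈ ℤ/36ℤ has a preimage.
Hence ψ is surjective.
Since ψ is surjective, we compute ψ⁻¹(30): solve 11x + 8 ≡ 30 (mod 36), i.e. 11x ≡ 22 (mod 36).
Multiplying by 11⁻¹ = 23 gives x ≡ 23·22 = 506 = 14·36 + 2 ≡ 2 (mod 36).
Check: ψ(2) = 11·2 + 8 = 30 ≡ 30 (mod 36).

2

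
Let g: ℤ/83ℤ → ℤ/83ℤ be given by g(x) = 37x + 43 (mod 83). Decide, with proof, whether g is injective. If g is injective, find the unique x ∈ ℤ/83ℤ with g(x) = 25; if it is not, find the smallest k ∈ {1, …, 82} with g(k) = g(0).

4

If g(a) = g(b), then 37a ≡ 37b (mod 83). Because gcd(37, 83) = 1, we may cancel 37 to get a ≡ b (mod 83).
Hence g is injective.
We now compute 37⁻¹ mod 83 explicitly. Euclid's algorithm: 83 = 2·37 + 9, 37 = 4·9 + 1; back-substituting gives 1 = 9·37 − 4·83, so 37⁻¹ ≡ 9 (mod 83).
Since g is injective, we find g⁻¹(25): we need 37x ≡ 25 − 43 ≡ 65 (mod 83). Using 37⁻¹ = 9: x ≡ 9·65 = 585 = 7·83 + 4, so x = 4.
Check: g(4) = 37·4 + 43 = 191 = 2·83 + 25 ≡ 25 (mod 83).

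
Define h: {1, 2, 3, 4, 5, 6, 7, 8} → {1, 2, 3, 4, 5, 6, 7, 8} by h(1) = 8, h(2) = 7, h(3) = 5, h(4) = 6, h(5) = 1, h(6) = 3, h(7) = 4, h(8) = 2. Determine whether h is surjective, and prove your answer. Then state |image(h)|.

8

Every element of the codomain has a preimage: 1 = h(5), 2 = h(8), 3 = h(6), 4 = h(7), 5 = h(3), 6 = h(4), 7 = h(2), 8 = h(1).
Thus h is surjective.
The image of h is {1, 2, 3, 4, 5, 6, 7, 8}, which has 8 elements.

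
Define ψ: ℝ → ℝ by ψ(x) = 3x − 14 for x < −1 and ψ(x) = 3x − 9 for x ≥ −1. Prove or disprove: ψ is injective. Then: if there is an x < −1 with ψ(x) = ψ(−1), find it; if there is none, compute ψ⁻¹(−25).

-11/3

Both pieces are strictly increasing (slopes 3 and 3), so each is injective on its own interval.
The left piece maps (−∞, −1) onto (−∞, −17); the right piece maps [−1, ∞) onto [−12, ∞).
These images are disjoint, so no value is attained by both pieces. Hence ψ is injective.
Because the two images are disjoint, no x < −1 has ψ(x) = ψ(−1), so we compute ψ⁻¹(−25): −25 lies in (−∞, −17), so solve 3x − 14 = −25: x = (−25 + 14)/3 = −11/3.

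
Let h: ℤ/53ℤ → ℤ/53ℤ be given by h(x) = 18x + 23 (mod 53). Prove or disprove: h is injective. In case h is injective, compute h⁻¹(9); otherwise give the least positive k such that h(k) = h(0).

11

Recall: injectivity means: for all s, t in the domain, h(s) = h(t) implies s = t.
Suppose h(s) = h(t) in ℤ/53ℤ. Then 18s + 23 ≡ 18t + 23 (mod 53), thus 18(s − t) ≡ 0 (mod 53).
Since gcd(18, 53) = 1, 18 is invertible modulo 53, hence s − t ≡ 0 (mod 53), i.e. s = t.
Therefore h is injective.
We now compute 18⁻¹ mod 53 explicitly. Euclid's algorithm: 53 = 2·18 + 17, 18 = 1·17 + 1; back-substituting gives 1 = 3·18 − 1·53, so 18⁻¹ ≡ 3 (mod 53).
Since h is injective, we find h⁻¹(9): we need 18x ≡ 9 − 23 ≡ 39 (mod 53). Using 18⁻¹ = 3: x ≡ 3·39 = 117 = 2·53 + 11, so x = 11.
Check: h(11) = 18·11 + 23 = 221 = 4·53 + 9 ≡ 9 (mod 53).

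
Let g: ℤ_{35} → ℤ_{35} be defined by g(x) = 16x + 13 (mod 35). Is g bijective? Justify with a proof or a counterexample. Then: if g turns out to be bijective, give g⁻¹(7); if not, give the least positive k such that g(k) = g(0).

4

If g(s) = g(t), then 16s ≡ 16t (mod 35). Because gcd(16, 35) = 1, we may cancel 16 to get s ≡ t (mod 35).
We now compute 16⁻¹ mod 35 explicitly. Euclid's algorithm: 35 = 2·16 + 3, 16 = 5·3 + 1; back-substituting gives 1 = 11·16 − 5·35, so 16⁻¹ ≡ 11 (mod 35).
Then y ↦ 11(y − 13) is a two-sided inverse to g, so every y ∈ ℤ_{35} has a preimage.
So g is bijective.
Since g is bijective, we find g⁻¹(7): we need 16x ≡ 7 − 13 ≡ 29 (mod 35). Using 16⁻¹ = 11: x ≡ 11·29 = 319 = 9·35 + 4, so x = 4.
Check: g(4) = 16·4 + 13 = 77 = 2·35 + 7 ≡ 7 (mod 35).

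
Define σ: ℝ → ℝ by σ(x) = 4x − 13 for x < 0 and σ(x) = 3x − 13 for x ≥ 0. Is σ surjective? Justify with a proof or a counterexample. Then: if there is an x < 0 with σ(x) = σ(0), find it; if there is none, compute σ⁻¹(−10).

1

Both pieces are strictly increasing (slopes 4 and 3), so each is injective on its own interval.
The left piece maps (−∞, 0) onto (−∞, −13); the right piece maps [0, ∞) onto [−13, ∞).
These images together cover ℝ, so σ is surjective.
Because the two images are disjoint, no x < 0 has σ(x) = σ(0), so we compute σ⁻¹(−10): −10 lies in [−13, ∞), so solve 3x − 13 = −10: x = (−10 + 13)/3 = 1.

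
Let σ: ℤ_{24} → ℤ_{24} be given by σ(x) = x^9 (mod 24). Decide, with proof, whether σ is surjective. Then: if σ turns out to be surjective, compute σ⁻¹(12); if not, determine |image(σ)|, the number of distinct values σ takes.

σ(0) = 0^9 = 0.
σ(6): Repeated squaring mod 24: 6^1 ≡ 6, 6^2 ≡ 6² = 36 ≡ 12, 6^4 ≡ 12² = 144 ≡ 0, 6^8 ≡ 0² = 0. Since 9 = 8 + 1, 6^9 ≡ 0·6: 0·6 = 0. So 6^9 ≡ 0 (mod 24).
So σ(0) = σ(6) = 0 while 0 ≠ 6, hence σ is not injective.
A non-injective map from the 24-element set ℤ_{24} to itself takes at most 23 distinct values, so it cannot be surjective. Thus σ is not surjective.
Since σ is not surjective, we determine |image(σ)|. Computing x^9 mod 24 for each x (by repeated squaring, reducing mod 24 at every step), the values σ(0), σ(1), …, σ(23) are: 0, 1, 8, 3, 16, 5, 0, 7, 8, 9, 16, 11, 0, 13, 8, 15, 16, 17, 0, 19, 8, 21, 16, 23.
The distinct values are {0, 1, 3, 5, 7, 8, 9, 11, 13, 15, 16, 17, 19, 21, 23}; there are 15 of them.

15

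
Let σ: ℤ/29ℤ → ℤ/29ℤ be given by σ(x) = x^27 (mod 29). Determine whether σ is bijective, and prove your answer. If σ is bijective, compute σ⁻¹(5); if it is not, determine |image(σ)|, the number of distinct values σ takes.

6

Since 29 is prime, the nonzero elements of ℤ/29ℤ form a cyclic group of order 28.
As gcd(27, 28) = 1, raising to the 27th power is a bijection on this group: if x_1^27 ≡ x_2^27 then (x_1x_2^{−1})^27 = 1, and the only element of order dividing gcd(27, 28) = 1 is 1, so x_1 = x_2.
With σ(0) = 0 this makes σ injective on all of ℤ/29ℤ, hence bijective (finite equal-size domain and codomain). In particular σ is bijective.
Since σ is bijective, we find the preimage of 5. The inverse of x ↦ x^27 on (ℤ/29ℤ)^× is x ↦ x^27, because 27·27 = 729 = 26·28 + 1 ≡ 1 (mod 28) and x^{28} = 1 for x ≠ 0 (Fermat). So σ⁻¹(5) = 5^27 mod 29.
Repeated squaring mod 29: 5^1 ≡ 5, 5^2 ≡ 5² = 25, 5^4 ≡ 25² = 625 ≡ 16, 5^8 ≡ 16² = 256 ≡ 24, 5^16 ≡ 24² = 576 ≡ 25. Since 27 = 16 + 8 + 2 + 1, 5^27 ≡ 25·24·25·5: 25·24 = 600 ≡ 20, then 20·25 = 500 ≡ 7, then 7·5 = 35 ≡ 6. So 5^27 ≡ 6 (mod 29).
Hence σ⁻¹(5) = 6.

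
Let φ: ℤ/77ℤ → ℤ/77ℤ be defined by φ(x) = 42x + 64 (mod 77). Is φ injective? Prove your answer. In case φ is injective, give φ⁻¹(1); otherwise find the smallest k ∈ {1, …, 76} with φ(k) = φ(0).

11

We have gcd(42, 77) = 7 > 1. Taking a = 0 and b = 11: φ(0) = 64 and φ(11) = 42·11 + 64 = 526 ≡ 64 (mod 77).
So φ(0) = φ(11) while 0 ≠ 11, hence φ is not injective.
Since φ is not injective, we find the least positive k with φ(k) = φ(0): this means 42k ≡ 0 (mod 77), i.e. 77 ∣ 42k. Since gcd(42, 77) = 7, dividing through by 7 this holds exactly when 11 ∣ 6k, and as gcd(6, 11) = 1, exactly when 11 ∣ k.
The smallest positive such k is 11.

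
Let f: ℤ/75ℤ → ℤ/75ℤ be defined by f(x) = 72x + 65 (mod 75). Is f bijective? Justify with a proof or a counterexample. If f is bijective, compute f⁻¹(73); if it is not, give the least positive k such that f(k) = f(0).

25

We have gcd(72, 75) = 3 > 1. Taking x_1 = 0 and x_2 = 25: f(0) = 65 and f(25) = 72·25 + 65 = 1865 ≡ 65 (mod 75).
So f(0) = f(25) while 0 ≠ 25, therefore f is not injective, hence not bijective.
Since f is not bijective, we find the least positive k with f(k) = f(0): this means 72k ≡ 0 (mod 75), i.e. 75 ∣ 72k. Since gcd(72, 75) = 3, dividing through by 3 this holds exactly when 25 ∣ 24k, and as gcd(24, 25) = 1, exactly when 25 ∣ k.
The smallest positive such k is 25.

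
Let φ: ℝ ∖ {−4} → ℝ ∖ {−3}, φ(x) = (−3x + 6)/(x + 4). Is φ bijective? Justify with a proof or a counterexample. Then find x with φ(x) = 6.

Suppose φ(s) = φ(t). Cross-multiplying: (−3s + 6)(t + 4) = (−3t + 6)(s + 4).
Expanding both sides and cancelling the symmetric terms leaves −18·(s − t) = 0. Since −18 ≠ 0, s = t. Thus φ is injective.
For any y ≠ −3, solving y(x + 4) = −3x + 6 for x gives a well-defined x ≠ −4. So φ is surjective.
Therefore φ is bijective.
Solving φ(x) = 6: cross-multiplying gives −3x + 6 = 6(x + 4), which rearranges to −9x = 18, so x = −2.

-2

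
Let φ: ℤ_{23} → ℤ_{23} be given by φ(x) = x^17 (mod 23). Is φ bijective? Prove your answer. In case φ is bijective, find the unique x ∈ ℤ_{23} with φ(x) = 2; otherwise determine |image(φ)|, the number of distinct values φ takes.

Since 23 is prime, the nonzero elements of ℤ_{23} form a cyclic group of order 22.
As gcd(17, 22) = 1, raising to the 17th power is a bijection on this group: if u^17 ≡ v^17 then (uv^{−1})^17 = 1, and the only element of order dividing gcd(17, 22) = 1 is 1, so u = v.
With φ(0) = 0 this makes φ injective on all of ℤ_{23}, hence bijective (finite equal-size domain and codomain). In particular φ is bijective.
Since φ is bijective, we find the preimage of 2. The inverse of x ↦ x^17 on (ℤ_{23})^× is x ↦ x^13, because 17·13 = 221 = 10·22 + 1 ≡ 1 (mod 22) and x^{22} = 1 for x ≠ 0 (Fermat). So φ⁻¹(2) = 2^13 mod 23.
Repeated squaring mod 23: 2^1 ≡ 2, 2^2 ≡ 2² = 4, 2^4 ≡ 4² = 16, 2^8 ≡ 16² = 256 ≡ 3. Since 13 = 8 + 4 + 1, 2^13 ≡ 3·16·2: 3·16 = 48 ≡ 2, then 2·2 = 4. So 2^13 ≡ 4 (mod 23).
Hence φ⁻¹(2) = 4.

4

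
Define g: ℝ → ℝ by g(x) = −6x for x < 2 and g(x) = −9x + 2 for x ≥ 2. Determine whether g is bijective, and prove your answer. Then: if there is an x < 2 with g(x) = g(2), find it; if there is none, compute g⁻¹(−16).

2

Both pieces are strictly decreasing (slopes −6 and −9), so each is injective on its own interval.
The left piece maps (−∞, 2) onto (−12, ∞); the right piece maps [2, ∞) onto (−∞, −16].
The images leave a gap (−12 has no preimage), so g is not surjective, hence not bijective.
Because the two images are disjoint, no x < 2 has g(x) = g(2), so we compute g⁻¹(−16): −16 lies in (−∞, −16], so solve −9x + 2 = −16: x = (−16 − 2)/(−9) = 2.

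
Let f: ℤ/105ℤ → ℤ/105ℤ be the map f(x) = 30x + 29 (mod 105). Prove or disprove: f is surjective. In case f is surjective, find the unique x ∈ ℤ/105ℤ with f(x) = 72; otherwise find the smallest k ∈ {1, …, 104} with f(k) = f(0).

7

Since gcd(30, 105) = 15, we have 30x ≡ 0 (mod 15) for all x, so f(x) ≡ 14 (mod 15).
But 0 ≢ 14 (mod 15), so 0 ∈ ℤ/105ℤ has no preimage. Therefore f is not surjective.
Since f is not surjective, we find the least positive k with f(k) = f(0): this means 30k ≡ 0 (mod 105), i.e. 105 ∣ 30k. Since gcd(30, 105) = 15, dividing through by 15 this holds exactly when 7 ∣ 2k, and as gcd(2, 7) = 1, exactly when 7 ∣ k.
The smallest positive such k is 7.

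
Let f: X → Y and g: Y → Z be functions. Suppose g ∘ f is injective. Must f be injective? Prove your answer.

Suppose f(a) = f(b). Applying g: (g ∘ f)(a) = (g ∘ f)(b). Since g ∘ f is injective, a = b. Hence f is injective.

injective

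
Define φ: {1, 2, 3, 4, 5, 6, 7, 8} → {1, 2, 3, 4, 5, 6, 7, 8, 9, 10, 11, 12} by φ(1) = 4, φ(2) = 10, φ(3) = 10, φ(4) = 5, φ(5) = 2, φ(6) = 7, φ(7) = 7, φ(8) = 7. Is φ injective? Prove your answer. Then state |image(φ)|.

5

φ(2) = 10 = φ(3) with 2 ≠ 3, so φ is not injective.
The image of φ is {2, 4, 5, 7, 10}, which has 5 elements.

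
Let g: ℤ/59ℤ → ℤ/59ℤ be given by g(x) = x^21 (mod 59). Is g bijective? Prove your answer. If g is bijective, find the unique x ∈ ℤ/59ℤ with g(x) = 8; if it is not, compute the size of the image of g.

Since 59 is prime, the nonzero elements of ℤ/59ℤ form a cyclic group of order 58.
As gcd(21, 58) = 1, raising to the 21st power is a bijection on this group: if x_1^21 ≡ x_2^21 then (x_1x_2^{−1})^21 = 1, and the only element of order dividing gcd(21, 58) = 1 is 1, so x_1 = x_2.
With g(0) = 0 this makes g injective on all of ℤ/59ℤ, hence bijective (finite equal-size domain and codomain). In particular g is bijective.
Since g is bijective, we find the preimage of 8. The inverse of x ↦ x^21 on (ℤ/59ℤ)^× is x ↦ x^47, because 21·47 = 987 = 17·58 + 1 ≡ 1 (mod 58) and x^{58} = 1 for x ≠ 0 (Fermat). So g⁻¹(8) = 8^47 mod 59.
Repeated squaring mod 59: 8^1 ≡ 8, 8^2 ≡ 8² = 64 ≡ 5, 8^4 ≡ 5² = 25, 8^8 ≡ 25² = 625 ≡ 35, 8^16 ≡ 35² = 1225 ≡ 45, 8^32 ≡ 45² = 2025 ≡ 19. Since 47 = 32 + 8 + 4 + 2 + 1, 8^47 ≡ 19·35·25·5·8: 19·35 = 665 ≡ 16, then 16·25 = 400 ≡ 46, then 46·5 = 230 ≡ 53, then 53·8 = 424 ≡ 11. So 8^47 ≡ 11 (mod 59).
Hence g⁻¹(8) = 11.

11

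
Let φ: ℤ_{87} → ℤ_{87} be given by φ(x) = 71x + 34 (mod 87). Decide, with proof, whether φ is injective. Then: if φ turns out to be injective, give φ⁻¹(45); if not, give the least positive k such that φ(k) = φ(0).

If φ(a) = φ(b), then 71a ≡ 71b (mod 87). Because gcd(71, 87) = 1, we may cancel 71 to get a ≡ b (mod 87).
Thus φ is injective.
We now compute 71⁻¹ mod 87 explicitly. Euclid's algorithm: 87 = 1·71 + 16, 71 = 4·16 + 7, 16 = 2·7 + 2, 7 = 3·2 + 1; back-substituting gives 1 = 38·71 − 31·87, so 71⁻¹ ≡ 38 (mod 87).
Since φ is injective, we find φ⁻¹(45): we need 71x ≡ 45 − 34 ≡ 11 (mod 87). Using 71⁻¹ = 38: x ≡ 38·11 = 418 = 4·87 + 70, so x = 70.
Check: φ(70) = 71·70 + 34 = 5004 = 57·87 + 45 ≡ 45 (mod 87).

70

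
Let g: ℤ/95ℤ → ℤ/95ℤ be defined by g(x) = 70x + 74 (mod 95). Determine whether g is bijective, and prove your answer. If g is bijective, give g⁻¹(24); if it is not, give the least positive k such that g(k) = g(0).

19

By definition, g is injective when g(x_1) = g(x_2) forces x_1 = x_2.
We have gcd(70, 95) = 5 > 1. Taking x_1 = 0 and x_2 = 19: g(0) = 74 and g(19) = 70·19 + 74 = 1404 ≡ 74 (mod 95).
So g(0) = g(19) while 0 ≠ 19, so g is not injective, hence not bijective.
Since g is not bijective, we find the least positive k with g(k) = g(0): this means 70k ≡ 0 (mod 95), i.e. 95 ∣ 70k. Since gcd(70, 95) = 5, dividing through by 5 this holds exactly when 19 ∣ 14k, and as gcd(14, 19) = 1, exactly when 19 ∣ k.
The smallest positive such k is 19.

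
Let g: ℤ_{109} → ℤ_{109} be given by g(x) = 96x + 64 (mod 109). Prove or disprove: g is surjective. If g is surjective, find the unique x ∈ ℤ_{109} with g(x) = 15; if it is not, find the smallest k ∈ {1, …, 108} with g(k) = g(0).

Since gcd(96, 109) = 1, 96 is invertible modulo 109. Euclid's algorithm: 109 = 1·96 + 13, 96 = 7·13 + 5, 13 = 2·5 + 3, 5 = 1·3 + 2, 3 = 1·2 + 1; back-substituting gives 1 = 67·96 − 59·109, so 96⁻¹ ≡ 67 (mod 109).
Then y ↦ 67(y − 64) is a two-sided inverse to g, so every y ∈ ℤ_{109} has a preimage.
Thus g is surjective.
Since g is surjective, we compute g⁻¹(15): solve 96x + 64 ≡ 15 (mod 109), i.e. 96x ≡ 60 (mod 109).
Multiplying by 96⁻¹ = 67 gives x ≡ 67·60 = 4020 = 36·109 + 96 ≡ 96 (mod 109).
Check: g(96) = 96·96 + 64 = 9280 = 85·109 + 15 ≡ 15 (mod 109).

96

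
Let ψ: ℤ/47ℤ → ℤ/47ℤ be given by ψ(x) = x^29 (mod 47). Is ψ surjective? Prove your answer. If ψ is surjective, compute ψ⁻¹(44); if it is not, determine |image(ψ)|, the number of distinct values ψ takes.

13

Since 47 is prime, the nonzero elements of ℤ/47ℤ form a cyclic group of order 46.
As gcd(29, 46) = 1, raising to the 29th power is a bijection on this group: if a^29 ≡ b^29 then (ab^{−1})^29 = 1, and the only element of order dividing gcd(29, 46) = 1 is 1, so a = b.
With ψ(0) = 0 this makes ψ injective on all of ℤ/47ℤ, hence bijective (finite equal-size domain and codomain). In particular ψ is surjective.
Since ψ is surjective, we find the preimage of 44. The inverse of x ↦ x^29 on (ℤ/47ℤ)^× is x ↦ x^27, because 29·27 = 783 = 17·46 + 1 ≡ 1 (mod 46) and x^{46} = 1 for x ≠ 0 (Fermat). So ψ⁻¹(44) = 44^27 mod 47.
Repeated squaring mod 47: 44^1 ≡ 44, 44^2 ≡ 44² = 1936 ≡ 9, 44^4 ≡ 9² = 81 ≡ 34, 44^8 ≡ 34² = 1156 ≡ 28, 44^16 ≡ 28² = 784 ≡ 32. Since 27 = 16 + 8 + 2 + 1, 44^27 ≡ 32·28·9·44: 32·28 = 896 ≡ 3, then 3·9 = 27, then 27·44 = 1188 ≡ 13. So 44^27 ≡ 13 (mod 47).
Hence ψ⁻¹(44) = 13.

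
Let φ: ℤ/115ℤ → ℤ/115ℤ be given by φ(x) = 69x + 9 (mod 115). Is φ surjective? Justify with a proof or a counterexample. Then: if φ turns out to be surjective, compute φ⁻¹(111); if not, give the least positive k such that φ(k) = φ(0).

Since gcd(69, 115) = 23, we have 69x ≡ 0 (mod 23) for all x, so φ(x) ≡ 9 (mod 23).
But 0 ≢ 9 (mod 23), so 0 ∈ ℤ/115ℤ has no preimage. Thus φ is not surjective.
Since φ is not surjective, we find the least positive k with φ(k) = φ(0): this means 69k ≡ 0 (mod 115), i.e. 115 ∣ 69k. Since gcd(69, 115) = 23, dividing through by 23 this holds exactly when 5 ∣ 3k, and as gcd(3, 5) = 1, exactly when 5 ∣ k.
The smallest positive such k is 5.

5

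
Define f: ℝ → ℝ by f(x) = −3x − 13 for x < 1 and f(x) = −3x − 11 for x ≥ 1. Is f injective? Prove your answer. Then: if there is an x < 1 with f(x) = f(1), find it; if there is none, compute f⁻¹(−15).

1/3

Both pieces are strictly decreasing (slopes −3 and −3), so each is injective on its own interval.
The left piece maps (−∞, 1) onto (−16, ∞); the right piece maps [1, ∞) onto (−∞, −14].
These images overlap. In particular f(1) = −14 (right piece), and solving −3x − 13 = −14 on the left piece gives x = 1/3 < 1.
So f(1/3) = f(1) with 1/3 ≠ 1, and f is not injective. This x = 1/3 is the requested value below 1.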